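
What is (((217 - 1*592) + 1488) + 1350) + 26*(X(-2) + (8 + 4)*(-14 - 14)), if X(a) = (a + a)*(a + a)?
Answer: -5857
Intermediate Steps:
X(a) = 4*a² (X(a) = (2*a)*(2*a) = 4*a²)
(((217 - 1*592) + 1488) + 1350) + 26*(X(-2) + (8 + 4)*(-14 - 14)) = (((217 - 1*592) + 1488) + 1350) + 26*(4*(-2)² + (8 + 4)*(-14 - 14)) = (((217 - 592) + 1488) + 1350) + 26*(4*4 + 12*(-28)) = ((-375 + 1488) + 1350) + 26*(16 - 336) = (1113 + 1350) + 26*(-320) = 2463 - 8320 = -5857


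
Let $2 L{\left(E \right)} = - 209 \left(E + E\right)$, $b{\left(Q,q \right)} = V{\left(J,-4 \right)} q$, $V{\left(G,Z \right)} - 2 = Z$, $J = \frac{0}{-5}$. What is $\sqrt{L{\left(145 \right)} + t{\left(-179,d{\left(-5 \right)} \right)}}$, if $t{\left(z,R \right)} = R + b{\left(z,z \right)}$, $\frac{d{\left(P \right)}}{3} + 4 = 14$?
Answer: $i \sqrt{29917} \approx 172.97 i$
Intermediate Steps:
$J = 0$ ($J = 0 \left(- \frac{1}{5}\right) = 0$)
$V{\left(G,Z \right)} = 2 + Z$
$d{\left(P \right)} = 30$ ($d{\left(P \right)} = -12 + 3 \cdot 14 = -12 + 42 = 30$)
$b{\left(Q,q \right)} = - 2 q$ ($b{\left(Q,q \right)} = \left(2 - 4\right) q = - 2 q$)
$L{\left(E \right)} = - 209 E$ ($L{\left(E \right)} = \frac{\left(-209\right) \left(E + E\right)}{2} = \frac{\left(-209\right) 2 E}{2} = \frac{\left(-418\right) E}{2} = - 209 E$)
$t{\left(z,R \right)} = R - 2 z$
$\sqrt{L{\left(145 \right)} + t{\left(-179,d{\left(-5 \right)} \right)}} = \sqrt{\left(-209\right) 145 + \left(30 - -358\right)} = \sqrt{-30305 + \left(30 + 358\right)} = \sqrt{-30305 + 388} = \sqrt{-29917} = i \sqrt{29917}$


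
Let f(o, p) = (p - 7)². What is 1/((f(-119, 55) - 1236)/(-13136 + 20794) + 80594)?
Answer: 3829/308594960 ≈ 1.2408e-5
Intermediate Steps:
f(o, p) = (-7 + p)²
1/((f(-119, 55) - 1236)/(-13136 + 20794) + 80594) = 1/(((-7 + 55)² - 1236)/(-13136 + 20794) + 80594) = 1/((48² - 1236)/7658 + 80594) = 1/((2304 - 1236)*(1/7658) + 80594) = 1/(1068*(1/7658) + 80594) = 1/(534/3829 + 80594) = 1/(308594960/3829) = 3829/308594960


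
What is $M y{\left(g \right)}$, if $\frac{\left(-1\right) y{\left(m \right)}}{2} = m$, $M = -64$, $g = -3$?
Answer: $-384$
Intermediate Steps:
$y{\left(m \right)} = - 2 m$
$M y{\left(g \right)} = - 64 \left(\left(-2\right) \left(-3\right)\right) = \left(-64\right) 6 = -384$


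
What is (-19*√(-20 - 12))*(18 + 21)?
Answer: -2964*I*√2 ≈ -4191.7*I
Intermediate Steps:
(-19*√(-20 - 12))*(18 + 21) = -76*I*√2*39 = -2964*I*√2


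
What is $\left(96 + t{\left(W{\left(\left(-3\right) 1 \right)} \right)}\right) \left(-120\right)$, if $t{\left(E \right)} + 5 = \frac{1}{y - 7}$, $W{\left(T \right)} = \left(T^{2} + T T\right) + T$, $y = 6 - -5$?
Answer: $-10950$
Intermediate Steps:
$y = 11$ ($y = 6 + 5 = 11$)
$W{\left(T \right)} = T + 2 T^{2}$ ($W{\left(T \right)} = \left(T^{2} + T^{2}\right) + T = 2 T^{2} + T = T + 2 T^{2}$)
$t{\left(E \right)} = - \frac{19}{4}$ ($t{\left(E \right)} = -5 + \frac{1}{11 - 7} = -5 + \frac{1}{4} = - \frac{19}{4}$)
$\left(96 + t{\left(W{\left(\left(-3\right) 1 \right)} \right)}\right) \left(-120\right) = \left(96 - \frac{19}{4}\right) \left(-120\right) = \frac{365}{4} \left(-120\right) = -10950$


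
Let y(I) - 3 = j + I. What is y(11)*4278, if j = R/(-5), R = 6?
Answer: 273792/5 ≈ 54758.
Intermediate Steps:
j = -6/5 (j = 6/(-5) = 6*(-⅕) = -6/5 ≈ -1.2000)
y(I) = 9/5 + I (y(I) = 3 + (-6/5 + I) = 9/5 + I)
y(11)*4278 = (9/5 + 11)*4278 = (64/5)*4278 = 273792/5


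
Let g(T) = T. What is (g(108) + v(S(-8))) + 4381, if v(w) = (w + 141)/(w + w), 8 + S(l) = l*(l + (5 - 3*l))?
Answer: 1580163/352 ≈ 4489.1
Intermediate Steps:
S(l) = -8 + l*(5 - 2*l) (S(l) = -8 + l*(l + (5 - 3*l)) = -8 + l*(5 - 2*l))
v(w) = (141 + w)/(2*w) (v(w) = (141 + w)/((2*w)) = (141 + w)*(1/(2*w)) = (141 + w)/(2*w))
(g(108) + v(S(-8))) + 4381 = (108 + (141 + (-8 - 2*(-8)² + 5*(-8)))/(2*(-8 - 2*(-8)² + 5*(-8)))) + 4381 = (108 + (141 + (-8 - 2*64 - 40))/(2*(-8 - 2*64 - 40))) + 4381 = (108 + (141 + (-8 - 128 - 40))/(2*(-8 - 128 - 40))) + 4381 = (108 + (½)*(141 - 176)/(-176)) + 4381 = (108 + (½)*(-1/176)*(-35)) + 4381 = (108 + 35/352) + 4381 = 38051/352 + 4381 = 1580163/352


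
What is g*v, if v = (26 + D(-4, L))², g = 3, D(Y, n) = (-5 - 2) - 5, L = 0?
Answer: 588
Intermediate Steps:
D(Y, n) = -12 (D(Y, n) = -7 - 5 = -12)
v = 196 (v = (26 - 12)² = 14² = 196)
g*v = 3*196 = 588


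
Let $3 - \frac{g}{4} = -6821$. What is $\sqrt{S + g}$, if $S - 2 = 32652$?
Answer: $5 \sqrt{2398} \approx 244.85$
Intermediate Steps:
$S = 32654$ ($S = 2 + 32652 = 32654$)
$g = 27296$ ($g = 12 - -27284 = 12 + 27284 = 27296$)
$\sqrt{S + g} = \sqrt{32654 + 27296} = \sqrt{59950} = 5 \sqrt{2398}$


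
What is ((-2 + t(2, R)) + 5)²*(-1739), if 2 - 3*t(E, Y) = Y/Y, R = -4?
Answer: -173900/9 ≈ -19322.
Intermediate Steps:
t(E, Y) = ⅓ (t(E, Y) = ⅔ - Y/(3*Y) = ⅔ - ⅓*1 = ⅔ - ⅓ = ⅓)
((-2 + t(2, R)) + 5)²*(-1739) = ((-2 + ⅓) + 5)²*(-1739) = (-5/3 + 5)²*(-1739) = (10/3)²*(-1739) = (100/9)*(-1739) = -173900/9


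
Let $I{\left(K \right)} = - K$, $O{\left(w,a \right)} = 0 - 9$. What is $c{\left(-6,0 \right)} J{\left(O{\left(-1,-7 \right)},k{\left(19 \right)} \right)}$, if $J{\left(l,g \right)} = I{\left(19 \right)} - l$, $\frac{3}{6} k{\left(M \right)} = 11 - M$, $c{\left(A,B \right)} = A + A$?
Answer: $120$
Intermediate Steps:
$c{\left(A,B \right)} = 2 A$
$O{\left(w,a \right)} = -9$ ($O{\left(w,a \right)} = 0 - 9 = -9$)
$k{\left(M \right)} = 22 - 2 M$ ($k{\left(M \right)} = 2 \left(11 - M\right) = 22 - 2 M$)
$J{\left(l,g \right)} = -19 - l$ ($J{\left(l,g \right)} = \left(-1\right) 19 - l = -19 - l$)
$c{\left(-6,0 \right)} J{\left(O{\left(-1,-7 \right)},k{\left(19 \right)} \right)} = 2 \left(-6\right) \left(-19 - -9\right) = - 12 \left(-19 + 9\right) = \left(-12\right) \left(-10\right) = 120$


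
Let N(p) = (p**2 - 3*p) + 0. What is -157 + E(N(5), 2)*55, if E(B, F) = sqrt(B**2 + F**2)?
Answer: -157 + 110*sqrt(26) ≈ 403.89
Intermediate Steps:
N(p) = p**2 - 3*p
-157 + E(N(5), 2)*55 = -157 + sqrt((5*(-3 + 5))**2 + 2**2)*55 = -157 + sqrt((5*2)**2 + 4)*55 = -157 + sqrt(10**2 + 4)*55 = -157 + sqrt(100 + 4)*55 = -157 + sqrt(104)*55 = -157 + (2*sqrt(26))*55 = -157 + 110*sqrt(26)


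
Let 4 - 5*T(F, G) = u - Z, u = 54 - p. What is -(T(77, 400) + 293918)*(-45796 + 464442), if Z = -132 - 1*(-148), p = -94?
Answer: -615184388452/5 ≈ -1.2304e+11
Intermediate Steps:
u = 148 (u = 54 - 1*(-94) = 54 + 94 = 148)
Z = 16 (Z = -132 + 148 = 16)
T(F, G) = -128/5 (T(F, G) = ⅘ - (148 - 1*16)/5 = ⅘ - (148 - 16)/5 = ⅘ - ⅕*132 = ⅘ - 132/5 = -128/5)
-(T(77, 400) + 293918)*(-45796 + 464442) = -(-128/5 + 293918)*(-45796 + 464442) = -1469462*418646/5 = -1*615184388452/5 = -615184388452/5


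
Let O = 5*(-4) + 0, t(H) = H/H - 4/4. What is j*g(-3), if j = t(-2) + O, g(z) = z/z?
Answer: -20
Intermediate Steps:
t(H) = 0 (t(H) = 1 - 4*1/4 = 1 - 1 = 0)
O = -20 (O = -20 + 0 = -20)
g(z) = 1
j = -20 (j = 0 - 20 = -20)
j*g(-3) = -20*1 = -20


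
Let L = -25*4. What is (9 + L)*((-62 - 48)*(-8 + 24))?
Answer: 160160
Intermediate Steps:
L = -100
(9 + L)*((-62 - 48)*(-8 + 24)) = (9 - 100)*((-62 - 48)*(-8 + 24)) = -(-10010)*16 = -91*(-1760) = 160160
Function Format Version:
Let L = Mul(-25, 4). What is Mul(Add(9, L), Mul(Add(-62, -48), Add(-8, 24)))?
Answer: 160160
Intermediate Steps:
L = -100
Mul(Add(9, L), Mul(Add(-62, -48), Add(-8, 24))) = Mul(Add(9, -100), Mul(Add(-62, -48), Add(-8, 24))) = Mul(-91, Mul(-110, 16)) = Mul(-91, -1760) = 160160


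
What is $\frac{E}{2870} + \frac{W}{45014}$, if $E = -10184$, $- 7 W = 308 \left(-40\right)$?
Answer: $- \frac{113342844}{32297545} \approx -3.5093$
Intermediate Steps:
$W = 1760$ ($W = - \frac{308 \left(-40\right)}{7} = \left(- \frac{1}{7}\right) \left(-12320\right) = 1760$)
$\frac{E}{2870} + \frac{W}{45014} = - \frac{10184}{2870} + \frac{1760}{45014} = \left(-10184\right) \frac{1}{2870} + 1760 \cdot \frac{1}{45014} = - \frac{5092}{1435} + \frac{880}{22507} = - \frac{113342844}{32297545}$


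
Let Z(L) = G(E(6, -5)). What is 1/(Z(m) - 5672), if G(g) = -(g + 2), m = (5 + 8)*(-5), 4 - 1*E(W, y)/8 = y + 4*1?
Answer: -1/5714 ≈ -0.00017501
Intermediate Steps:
E(W, y) = -8*y (E(W, y) = 32 - 8*(y + 4*1) = 32 - 8*(y + 4) = 32 - 8*(4 + y) = 32 + (-32 - 8*y) = -8*y)
m = -65 (m = 13*(-5) = -65)
G(g) = -2 - g (G(g) = -(2 + g) = -2 - g)
Z(L) = -42 (Z(L) = -2 - (-8)*(-5) = -2 - 1*40 = -2 - 40 = -42)
1/(Z(m) - 5672) = 1/(-42 - 5672) = 1/(-5714) = -1/5714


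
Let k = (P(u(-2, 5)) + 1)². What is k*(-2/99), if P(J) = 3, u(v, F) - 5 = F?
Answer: -32/99 ≈ -0.32323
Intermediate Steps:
u(v, F) = 5 + F
k = 16 (k = (3 + 1)² = 4² = 16)
k*(-2/99) = 16*(-2/99) = -32/99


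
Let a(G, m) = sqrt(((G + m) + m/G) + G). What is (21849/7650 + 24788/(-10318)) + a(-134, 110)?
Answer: 5968297/13155450 + I*sqrt(712947)/67 ≈ 0.45367 + 12.602*I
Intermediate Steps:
a(G, m) = sqrt(m + 2*G + m/G) (a(G, m) = sqrt((G + m + m/G) + G) = sqrt(m + 2*G + m/G))
(21849/7650 + 24788/(-10318)) + a(-134, 110) = (21849/7650 + 24788/(-10318)) + sqrt(110 + 2*(-134) + 110/(-134)) = (21849*(1/7650) + 24788*(-1/10318)) + sqrt(110 - 268 + 110*(-1/134)) = (7283/2550 - 12394/5159) + sqrt(110 - 268 - 55/67) = 5968297/13155450 + sqrt(-10641/67) = 5968297/13155450 + I*sqrt(712947)/67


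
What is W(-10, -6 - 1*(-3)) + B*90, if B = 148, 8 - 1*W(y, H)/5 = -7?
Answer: 13395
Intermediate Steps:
W(y, H) = 75 (W(y, H) = 40 - 5*(-7) = 40 + 35 = 75)
W(-10, -6 - 1*(-3)) + B*90 = 75 + 148*90 = 75 + 13320 = 13395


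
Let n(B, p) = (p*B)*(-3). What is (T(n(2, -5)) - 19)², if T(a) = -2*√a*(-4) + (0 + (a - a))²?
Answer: 2281 - 304*√30 ≈ 615.92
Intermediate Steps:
n(B, p) = -3*B*p (n(B, p) = (B*p)*(-3) = -3*B*p)
T(a) = 8*√a (T(a) = 8*√a + (0 + 0)² = 8*√a + 0² = 8*√a + 0 = 8*√a)
(T(n(2, -5)) - 19)² = (8*√(-3*2*(-5)) - 19)² = (8*√30 - 19)² = (-19 + 8*√30)²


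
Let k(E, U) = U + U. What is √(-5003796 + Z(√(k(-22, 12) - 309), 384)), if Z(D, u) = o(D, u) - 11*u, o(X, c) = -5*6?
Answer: 15*I*√22258 ≈ 2237.9*I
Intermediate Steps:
o(X, c) = -30
k(E, U) = 2*U
Z(D, u) = -30 - 11*u
√(-5003796 + Z(√(k(-22, 12) - 309), 384)) = √(-5003796 + (-30 - 11*384)) = √(-5003796 + (-30 - 4224)) = √(-5003796 - 4254) = √(-5008050) = 15*I*√22258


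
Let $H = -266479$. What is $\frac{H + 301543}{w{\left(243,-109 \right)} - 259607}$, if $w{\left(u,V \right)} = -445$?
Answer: $- \frac{2922}{21671} \approx -0.13483$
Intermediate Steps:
$\frac{H + 301543}{w{\left(243,-109 \right)} - 259607} = \frac{-266479 + 301543}{-445 - 259607} = \frac{35064}{-260052} = 35064 \left(- \frac{1}{260052}\right) = - \frac{2922}{21671}$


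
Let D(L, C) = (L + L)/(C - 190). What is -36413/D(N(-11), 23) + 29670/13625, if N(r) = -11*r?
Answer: 16572082003/659450 ≈ 25130.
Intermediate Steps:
D(L, C) = 2*L/(-190 + C) (D(L, C) = (2*L)/(-190 + C) = 2*L/(-190 + C))
-36413/D(N(-11), 23) + 29670/13625 = -36413/(2*(-11*(-11))/(-190 + 23)) + 29670/13625 = -36413/(2*121/(-167)) + 29670*(1/13625) = -36413/(2*121*(-1/167)) + 5934/2725 = -36413/(-242/167) + 5934/2725 = -36413*(-167/242) + 5934/2725 = 6080971/242 + 5934/2725 = 16572082003/659450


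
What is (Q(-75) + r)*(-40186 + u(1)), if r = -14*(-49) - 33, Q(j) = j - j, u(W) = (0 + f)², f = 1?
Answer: -26240805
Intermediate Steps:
u(W) = 1 (u(W) = (0 + 1)² = 1² = 1)
Q(j) = 0
r = 653 (r = 686 - 33 = 653)
(Q(-75) + r)*(-40186 + u(1)) = (0 + 653)*(-40186 + 1) = 653*(-40185) = -26240805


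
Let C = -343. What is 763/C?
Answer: -109/49 ≈ -2.2245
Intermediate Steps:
763/C = 763/(-343) = 763*(-1/343) = -109/49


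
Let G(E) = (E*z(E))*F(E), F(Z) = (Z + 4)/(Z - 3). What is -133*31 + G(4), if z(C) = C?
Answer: -3995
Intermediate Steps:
F(Z) = (4 + Z)/(-3 + Z)
G(E) = E²*(4 + E)/(-3 + E) (G(E) = (E*E)*((4 + E)/(-3 + E)) = E²*((4 + E)/(-3 + E)) = E²*(4 + E)/(-3 + E))
-133*31 + G(4) = -133*31 + 4²*(4 + 4)/(-3 + 4) = -4123 + 16*8/1 = -4123 + 16*1*8 = -4123 + 128 = -3995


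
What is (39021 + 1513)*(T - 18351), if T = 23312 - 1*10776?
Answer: -235705210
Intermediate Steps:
T = 12536 (T = 23312 - 10776 = 12536)
(39021 + 1513)*(T - 18351) = (39021 + 1513)*(12536 - 18351) = 40534*(-5815) = -235705210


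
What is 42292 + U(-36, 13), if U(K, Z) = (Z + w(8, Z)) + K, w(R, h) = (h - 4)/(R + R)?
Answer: 676313/16 ≈ 42270.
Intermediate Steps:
w(R, h) = (-4 + h)/(2*R) (w(R, h) = (-4 + h)/((2*R)) = (-4 + h)*(1/(2*R)) = (-4 + h)/(2*R))
U(K, Z) = -¼ + K + 17*Z/16 (U(K, Z) = (Z + (½)*(-4 + Z)/8) + K = (Z + (½)*(⅛)*(-4 + Z)) + K = (Z + (-¼ + Z/16)) + K = (-¼ + 17*Z/16) + K = -¼ + K + 17*Z/16)
42292 + U(-36, 13) = 42292 + (-¼ - 36 + (17/16)*13) = 42292 + (-¼ - 36 + 221/16) = 42292 - 359/16 = 676313/16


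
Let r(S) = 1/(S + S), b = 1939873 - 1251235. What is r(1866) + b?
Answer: 2569997017/3732 ≈ 6.8864e+5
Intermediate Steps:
b = 688638
r(S) = 1/(2*S)
r(1866) + b = (½)/1866 + 688638 = (½)*(1/1866) + 688638 = 1/3732 + 688638 = 2569997017/3732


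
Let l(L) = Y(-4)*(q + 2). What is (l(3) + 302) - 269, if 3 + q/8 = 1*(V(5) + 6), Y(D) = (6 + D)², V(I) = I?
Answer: 297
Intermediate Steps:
q = 64 (q = -24 + 8*(1*(5 + 6)) = -24 + 8*(1*11) = -24 + 8*11 = -24 + 88 = 64)
l(L) = 264 (l(L) = (6 - 4)²*(64 + 2) = 2²*66 = 4*66 = 264)
(l(3) + 302) - 269 = (264 + 302) - 269 = 566 - 269 = 297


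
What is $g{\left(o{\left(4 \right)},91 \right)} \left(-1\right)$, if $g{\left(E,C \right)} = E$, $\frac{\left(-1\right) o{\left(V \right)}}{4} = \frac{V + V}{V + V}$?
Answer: $4$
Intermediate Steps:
$o{\left(V \right)} = -4$ ($o{\left(V \right)} = - 4 \frac{V + V}{V + V} = - 4 \frac{2 V}{2 V} = - 4 \cdot 2 V \frac{1}{2 V} = \left(-4\right) 1 = -4$)
$g{\left(o{\left(4 \right)},91 \right)} \left(-1\right) = \left(-4\right) \left(-1\right) = 4$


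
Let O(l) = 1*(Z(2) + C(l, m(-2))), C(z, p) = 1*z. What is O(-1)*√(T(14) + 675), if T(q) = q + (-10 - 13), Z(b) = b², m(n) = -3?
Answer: 9*√74 ≈ 77.421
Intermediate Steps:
C(z, p) = z
T(q) = -23 + q (T(q) = q - 23 = -23 + q)
O(l) = 4 + l (O(l) = 1*(2² + l) = 1*(4 + l) = 4 + l)
O(-1)*√(T(14) + 675) = (4 - 1)*√((-23 + 14) + 675) = 3*√(-9 + 675) = 3*√666 = 3*(3*√74) = 9*√74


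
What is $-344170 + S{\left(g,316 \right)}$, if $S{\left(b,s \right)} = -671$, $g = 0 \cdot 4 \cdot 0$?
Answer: $-344841$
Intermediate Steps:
$g = 0$ ($g = 0 \cdot 0 = 0$)
$-344170 + S{\left(g,316 \right)} = -344170 - 671 = -344841$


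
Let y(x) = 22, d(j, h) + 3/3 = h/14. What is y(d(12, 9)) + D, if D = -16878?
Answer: -16856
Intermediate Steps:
d(j, h) = -1 + h/14
y(d(12, 9)) + D = 22 - 16878 = -16856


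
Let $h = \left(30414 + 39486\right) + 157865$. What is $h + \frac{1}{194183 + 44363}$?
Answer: $\frac{54332429691}{238546} \approx 2.2777 \cdot 10^{5}$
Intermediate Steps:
$h = 227765$ ($h = 69900 + 157865 = 227765$)
$h + \frac{1}{194183 + 44363} = 227765 + \frac{1}{194183 + 44363} = 227765 + \frac{1}{238546} = \frac{54332429691}{238546}$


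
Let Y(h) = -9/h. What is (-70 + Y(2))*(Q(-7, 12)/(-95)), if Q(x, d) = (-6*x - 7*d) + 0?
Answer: -3129/95 ≈ -32.937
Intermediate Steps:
Q(x, d) = -7*d - 6*x (Q(x, d) = (-7*d - 6*x) + 0 = -7*d - 6*x)
(-70 + Y(2))*(Q(-7, 12)/(-95)) = (-70 - 9/2)*((-7*12 - 6*(-7))/(-95)) = (-70 - 9*½)*((-84 + 42)*(-1/95)) = (-70 - 9/2)*(-42*(-1/95)) = -149/2*42/95 = -3129/95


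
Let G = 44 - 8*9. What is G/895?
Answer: -28/895 ≈ -0.031285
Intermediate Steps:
G = -28 (G = 44 - 72 = -28)
G/895 = -28/895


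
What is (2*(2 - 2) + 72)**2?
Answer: 5184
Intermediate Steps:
(2*(2 - 2) + 72)**2 = (2*0 + 72)**2 = (0 + 72)**2 = 72**2 = 5184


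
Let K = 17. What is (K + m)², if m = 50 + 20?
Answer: 7569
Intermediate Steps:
m = 70
(K + m)² = (17 + 70)² = 87² = 7569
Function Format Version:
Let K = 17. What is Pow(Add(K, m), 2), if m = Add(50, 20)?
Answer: 7569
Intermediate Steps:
m = 70
Pow(Add(K, m), 2) = Pow(Add(17, 70), 2) = Pow(87, 2) = 7569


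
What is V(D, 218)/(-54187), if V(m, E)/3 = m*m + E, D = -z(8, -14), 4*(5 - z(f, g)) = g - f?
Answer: -3939/216748 ≈ -0.018173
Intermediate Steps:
z(f, g) = 5 - g/4 + f/4 (z(f, g) = 5 - (g - f)/4 = 5 + (-g/4 + f/4) = 5 - g/4 + f/4)
D = -21/2 (D = -(5 - 1/4*(-14) + (1/4)*8) = -(5 + 7/2 + 2) = -1*21/2 = -21/2 ≈ -10.500)
V(m, E) = 3*E + 3*m**2 (V(m, E) = 3*(m*m + E) = 3*(m**2 + E) = 3*(E + m**2) = 3*E + 3*m**2)
V(D, 218)/(-54187) = (3*218 + 3*(-21/2)**2)/(-54187) = (654 + 3*(441/4))*(-1/54187) = (654 + 1323/4)*(-1/54187) = (3939/4)*(-1/54187) = -3939/216748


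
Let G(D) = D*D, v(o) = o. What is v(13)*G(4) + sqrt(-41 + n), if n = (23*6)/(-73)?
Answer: 208 + I*sqrt(228563)/73 ≈ 208.0 + 6.5491*I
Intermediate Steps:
G(D) = D**2
n = -138/73 (n = 138*(-1/73) = -138/73 ≈ -1.8904)
v(13)*G(4) + sqrt(-41 + n) = 13*4**2 + sqrt(-41 - 138/73) = 13*16 + sqrt(-3131/73) = 208 + I*sqrt(228563)/73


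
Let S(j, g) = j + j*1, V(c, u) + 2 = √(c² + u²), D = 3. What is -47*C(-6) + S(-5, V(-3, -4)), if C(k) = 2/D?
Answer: -124/3 ≈ -41.333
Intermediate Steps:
V(c, u) = -2 + √(c² + u²)
C(k) = ⅔ (C(k) = 2/3 = 2*(⅓) = ⅔)
S(j, g) = 2*j (S(j, g) = j + j = 2*j)
-47*C(-6) + S(-5, V(-3, -4)) = -47*⅔ + 2*(-5) = -94/3 - 10 = -124/3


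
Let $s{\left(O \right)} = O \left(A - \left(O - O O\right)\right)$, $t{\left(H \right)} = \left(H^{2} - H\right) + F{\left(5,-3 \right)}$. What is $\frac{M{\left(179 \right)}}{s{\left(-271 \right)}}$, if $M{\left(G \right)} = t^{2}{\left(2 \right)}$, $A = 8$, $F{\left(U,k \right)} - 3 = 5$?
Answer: $- \frac{5}{998906} \approx -5.0055 \cdot 10^{-6}$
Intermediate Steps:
$F{\left(U,k \right)} = 8$ ($F{\left(U,k \right)} = 3 + 5 = 8$)
$t{\left(H \right)} = 8 + H^{2} - H$ ($t{\left(H \right)} = \left(H^{2} - H\right) + 8 = 8 + H^{2} - H$)
$M{\left(G \right)} = 100$ ($M{\left(G \right)} = \left(8 + 2^{2} - 2\right)^{2} = \left(8 + 4 - 2\right)^{2} = 10^{2} = 100$)
$s{\left(O \right)} = O \left(8 + O^{2} - O\right)$ ($s{\left(O \right)} = O \left(8 - \left(O - O O\right)\right) = O \left(8 + \left(O^{2} - O\right)\right) = O \left(8 + O^{2} - O\right)$)
$\frac{M{\left(179 \right)}}{s{\left(-271 \right)}} = \frac{100}{\left(-271\right) \left(8 + \left(-271\right)^{2} - -271\right)} = \frac{100}{\left(-271\right) \left(8 + 73441 + 271\right)} = \frac{100}{\left(-271\right) 73720} = \frac{100}{-19978120} = 100 \left(- \frac{1}{19978120}\right) = - \frac{5}{998906}$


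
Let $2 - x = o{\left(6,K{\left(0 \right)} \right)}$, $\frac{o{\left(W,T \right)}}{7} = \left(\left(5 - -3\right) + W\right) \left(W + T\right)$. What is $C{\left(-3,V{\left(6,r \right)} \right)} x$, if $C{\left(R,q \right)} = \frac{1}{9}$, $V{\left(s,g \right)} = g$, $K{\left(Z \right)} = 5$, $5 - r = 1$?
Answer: $- \frac{1076}{9} \approx -119.56$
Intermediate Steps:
$r = 4$ ($r = 5 - 1 = 4$)
$o{\left(W,T \right)} = 7 \left(8 + W\right) \left(T + W\right)$ ($o{\left(W,T \right)} = 7 \left(\left(5 - -3\right) + W\right) \left(W + T\right) = 7 \left(\left(5 + 3\right) + W\right) \left(T + W\right) = 7 \left(8 + W\right) \left(T + W\right)$)
$C{\left(R,q \right)} = \frac{1}{9}$
$x = -1076$ ($x = 2 - \left(7 \cdot 6^{2} + 56 \cdot 5 + 56 \cdot 6 + 7 \cdot 5 \cdot 6\right) = 2 - \left(7 \cdot 36 + 280 + 336 + 210\right) = 2 - \left(252 + 280 + 336 + 210\right) = 2 - 1078 = -1076$)
$C{\left(-3,V{\left(6,r \right)} \right)} x = \frac{1}{9} \left(-1076\right) = - \frac{1076}{9}$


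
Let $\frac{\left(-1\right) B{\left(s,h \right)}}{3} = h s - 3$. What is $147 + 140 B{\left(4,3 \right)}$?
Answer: $-3633$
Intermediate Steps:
$B{\left(s,h \right)} = 9 - 3 h s$ ($B{\left(s,h \right)} = - 3 \left(h s - 3\right) = - 3 \left(-3 + h s\right) = 9 - 3 h s$)
$147 + 140 B{\left(4,3 \right)} = 147 + 140 \left(9 - 9 \cdot 4\right) = 147 + 140 \left(9 - 36\right) = 147 + 140 \left(-27\right) = 147 - 3780 = -3633$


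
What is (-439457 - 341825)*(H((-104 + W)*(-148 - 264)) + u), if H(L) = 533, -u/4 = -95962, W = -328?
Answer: -300309956442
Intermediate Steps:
u = 383848 (u = -4*(-95962) = 383848)
(-439457 - 341825)*(H((-104 + W)*(-148 - 264)) + u) = (-439457 - 341825)*(533 + 383848) = -781282*384381 = -300309956442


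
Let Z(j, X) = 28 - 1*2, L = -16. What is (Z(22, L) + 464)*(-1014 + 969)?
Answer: -22050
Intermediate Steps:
Z(j, X) = 26 (Z(j, X) = 28 - 2 = 26)
(Z(22, L) + 464)*(-1014 + 969) = (26 + 464)*(-1014 + 969) = 490*(-45) = -22050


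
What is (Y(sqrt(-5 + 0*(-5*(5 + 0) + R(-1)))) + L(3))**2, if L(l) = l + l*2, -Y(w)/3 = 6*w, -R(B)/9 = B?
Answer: -1539 - 324*I*sqrt(5) ≈ -1539.0 - 724.49*I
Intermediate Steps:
R(B) = -9*B
Y(w) = -18*w
L(l) = 3*l (L(l) = l + 2*l = 3*l)
(Y(sqrt(-5 + 0*(-5*(5 + 0) + R(-1)))) + L(3))**2 = (-18*sqrt(-5 + 0*(-5*(5 + 0) - 9*(-1))) + 3*3)**2 = (-18*sqrt(-5 + 0*(-5*5 + 9)) + 9)**2 = (-18*sqrt(-5 + 0*(-25 + 9)) + 9)**2 = (-18*sqrt(-5 + 0*(-16)) + 9)**2 = (-18*sqrt(-5 + 0) + 9)**2 = (-18*I*sqrt(5) + 9)**2 = (9 - 18*I*sqrt(5))**2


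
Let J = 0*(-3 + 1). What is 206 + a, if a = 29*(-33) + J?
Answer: -751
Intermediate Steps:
J = 0 (J = 0*(-2) = 0)
a = -957 (a = 29*(-33) + 0 = -957 + 0 = -957)
206 + a = 206 - 957 = -751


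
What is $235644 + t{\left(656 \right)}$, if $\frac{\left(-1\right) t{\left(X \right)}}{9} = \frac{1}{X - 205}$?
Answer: $\frac{106275435}{451} \approx 2.3564 \cdot 10^{5}$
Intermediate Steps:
$t{\left(X \right)} = - \frac{9}{-205 + X}$ ($t{\left(X \right)} = - \frac{9}{X - 205} = - \frac{9}{-205 + X}$)
$235644 + t{\left(656 \right)} = 235644 - \frac{9}{-205 + 656} = 235644 - \frac{9}{451} = \frac{106275435}{451}$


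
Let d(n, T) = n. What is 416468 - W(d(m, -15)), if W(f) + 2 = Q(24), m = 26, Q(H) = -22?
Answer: 416492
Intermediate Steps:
W(f) = -24 (W(f) = -2 - 22 = -24)
416468 - W(d(m, -15)) = 416468 - 1*(-24) = 416468 + 24 = 416492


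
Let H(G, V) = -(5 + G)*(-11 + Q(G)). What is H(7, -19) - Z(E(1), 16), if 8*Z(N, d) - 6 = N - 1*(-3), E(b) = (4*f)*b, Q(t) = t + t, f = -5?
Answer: -277/8 ≈ -34.625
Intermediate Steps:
Q(t) = 2*t
E(b) = -20*b (E(b) = (4*(-5))*b = -20*b)
Z(N, d) = 9/8 + N/8 (Z(N, d) = 3/4 + (N - 1*(-3))/8 = 3/4 + (N + 3)/8 = 3/4 + (3 + N)/8 = 3/4 + (3/8 + N/8) = 9/8 + N/8)
H(G, V) = -(-11 + 2*G)*(5 + G) (H(G, V) = -(5 + G)*(-11 + 2*G) = -(-11 + 2*G)*(5 + G))
H(7, -19) - Z(E(1), 16) = (55 + 7 - 2*7**2) - (9/8 + (-20*1)/8) = (55 + 7 - 2*49) - (9/8 + (1/8)*(-20)) = (55 + 7 - 98) - (9/8 - 5/2) = -36 - 1*(-11/8) = -36 + 11/8 = -277/8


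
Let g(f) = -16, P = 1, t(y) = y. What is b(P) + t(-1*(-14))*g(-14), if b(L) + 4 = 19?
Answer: -209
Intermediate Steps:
b(L) = 15 (b(L) = -4 + 19 = 15)
b(P) + t(-1*(-14))*g(-14) = 15 - 1*(-14)*(-16) = 15 + 14*(-16) = 15 - 224 = -209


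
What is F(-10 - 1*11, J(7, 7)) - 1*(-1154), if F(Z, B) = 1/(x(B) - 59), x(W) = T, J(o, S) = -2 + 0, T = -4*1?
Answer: 72701/63 ≈ 1154.0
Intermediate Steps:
T = -4
J(o, S) = -2
x(W) = -4
F(Z, B) = -1/63 (F(Z, B) = 1/(-4 - 59) = 1/(-63) = -1/63)
F(-10 - 1*11, J(7, 7)) - 1*(-1154) = -1/63 - 1*(-1154) = -1/63 + 1154 = 72701/63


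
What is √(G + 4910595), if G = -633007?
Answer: 2*√1069397 ≈ 2068.2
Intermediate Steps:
√(G + 4910595) = √(-633007 + 4910595) = √4277588 = 2*√1069397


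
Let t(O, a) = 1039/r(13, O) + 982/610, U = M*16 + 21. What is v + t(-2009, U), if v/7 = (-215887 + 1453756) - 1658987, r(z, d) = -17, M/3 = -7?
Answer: -15284786358/5185 ≈ -2.9479e+6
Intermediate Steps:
M = -21 (M = 3*(-7) = -21)
U = -315 (U = -21*16 + 21 = -336 + 21 = -315)
t(O, a) = -308548/5185 (t(O, a) = 1039/(-17) + 982/610 = 1039*(-1/17) + 982*(1/610) = -1039/17 + 491/305 = -308548/5185)
v = -2947826 (v = 7*((-215887 + 1453756) - 1658987) = 7*(1237869 - 1658987) = 7*(-421118) = -2947826)
v + t(-2009, U) = -2947826 - 308548/5185 = -15284786358/5185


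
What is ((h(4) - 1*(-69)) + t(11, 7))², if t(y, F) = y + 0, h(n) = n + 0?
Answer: 7056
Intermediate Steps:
h(n) = n
t(y, F) = y
((h(4) - 1*(-69)) + t(11, 7))² = ((4 - 1*(-69)) + 11)² = ((4 + 69) + 11)² = (73 + 11)² = 84² = 7056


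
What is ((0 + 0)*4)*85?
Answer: 0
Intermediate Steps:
((0 + 0)*4)*85 = (0*4)*85 = 0*85 = 0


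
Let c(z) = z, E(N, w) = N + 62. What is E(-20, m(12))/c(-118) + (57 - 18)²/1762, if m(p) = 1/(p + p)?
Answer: 52737/103958 ≈ 0.50729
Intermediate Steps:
m(p) = 1/(2*p)
E(N, w) = 62 + N
E(-20, m(12))/c(-118) + (57 - 18)²/1762 = (62 - 20)/(-118) + (57 - 18)²/1762 = 42*(-1/118) + 39²*(1/1762) = -21/59 + 1521*(1/1762) = -21/59 + 1521/1762 = 52737/103958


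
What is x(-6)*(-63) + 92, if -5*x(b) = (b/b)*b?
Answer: 82/5 ≈ 16.400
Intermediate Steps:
x(b) = -b/5 (x(b) = -b/b*b/5 = -b/5)
x(-6)*(-63) + 92 = -⅕*(-6)*(-63) + 92 = (6/5)*(-63) + 92 = -378/5 + 92 = 82/5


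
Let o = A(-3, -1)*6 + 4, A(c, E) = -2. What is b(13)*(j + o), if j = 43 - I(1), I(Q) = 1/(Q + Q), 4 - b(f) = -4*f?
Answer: 1932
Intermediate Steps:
b(f) = 4 + 4*f (b(f) = 4 - (-4)*f = 4 + 4*f)
I(Q) = 1/(2*Q)
o = -8 (o = -2*6 + 4 = -12 + 4 = -8)
j = 85/2 (j = 43 - 1/(2*1) = 43 - 1/2 = 85/2 ≈ 42.500)
b(13)*(j + o) = (4 + 4*13)*(85/2 - 8) = (4 + 52)*(69/2) = 56*(69/2) = 1932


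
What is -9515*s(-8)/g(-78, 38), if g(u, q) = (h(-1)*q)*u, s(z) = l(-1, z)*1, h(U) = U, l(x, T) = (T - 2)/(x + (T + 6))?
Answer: -47575/4446 ≈ -10.701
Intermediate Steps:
l(x, T) = (-2 + T)/(6 + T + x) (l(x, T) = (-2 + T)/(x + (6 + T)) = (-2 + T)/(6 + T + x))
s(z) = (-2 + z)/(5 + z) (s(z) = ((-2 + z)/(6 + z - 1))*1 = ((-2 + z)/(5 + z))*1 = (-2 + z)/(5 + z))
g(u, q) = -q*u (g(u, q) = (-q)*u = -q*u)
-9515*s(-8)/g(-78, 38) = -9515*(-2 - 8)/(2964*(5 - 8)) = -9515/(2964/((-10/(-3)))) = -9515/(2964/((-1/3*(-10)))) = -9515/(2964/(10/3)) = -9515/(2964*(3/10)) = -9515/4446/5 = -9515*5/4446 = -47575/4446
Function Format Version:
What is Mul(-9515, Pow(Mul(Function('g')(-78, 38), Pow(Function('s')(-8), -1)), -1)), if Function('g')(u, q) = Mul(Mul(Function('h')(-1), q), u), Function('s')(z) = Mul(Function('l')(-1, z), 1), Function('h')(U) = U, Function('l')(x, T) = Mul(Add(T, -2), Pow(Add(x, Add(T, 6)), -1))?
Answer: Rational(-47575, 4446) ≈ -10.701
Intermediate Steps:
Function('l')(x, T) = Mul(Pow(Add(6, T, x), -1), Add(-2, T)) (Function('l')(x, T) = Mul(Add(-2, T), Pow(Add(x, Add(6, T)), -1)) = Mul(Add(-2, T), Pow(Add(6, T, x), -1)) = Mul(Pow(Add(6, T, x), -1), Add(-2, T)))
Function('s')(z) = Mul(Pow(Add(5, z), -1), Add(-2, z)) (Function('s')(z) = Mul(Mul(Pow(Add(6, z, -1), -1), Add(-2, z)), 1) = Mul(Mul(Pow(Add(5, z), -1), Add(-2, z)), 1) = Mul(Pow(Add(5, z), -1), Add(-2, z)))
Function('g')(u, q) = Mul(-1, q, u) (Function('g')(u, q) = Mul(Mul(-1, q), u) = Mul(-1, q, u))
Mul(-9515, Pow(Mul(Function('g')(-78, 38), Pow(Function('s')(-8), -1)), -1)) = Mul(-9515, Pow(Mul(Mul(-1, 38, -78), Pow(Mul(Pow(Add(5, -8), -1), Add(-2, -8)), -1)), -1)) = Mul(-9515, Pow(Mul(2964, Pow(Mul(Pow(-3, -1), -10), -1)), -1)) = Mul(-9515, Pow(Mul(2964, Pow(Mul(Rational(-1, 3), -10), -1)), -1)) = Mul(-9515, Pow(Mul(2964, Pow(Rational(10, 3), -1)), -1)) = Mul(-9515, Pow(Mul(2964, Rational(3, 10)), -1)) = Mul(-9515, Pow(Rational(4446, 5), -1)) = Mul(-9515, Rational(5, 4446)) = Rational(-47575, 4446)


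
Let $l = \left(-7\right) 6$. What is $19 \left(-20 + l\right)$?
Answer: $-1178$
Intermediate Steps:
$l = -42$
$19 \left(-20 + l\right) = 19 \left(-20 - 42\right) = 19 \left(-62\right) = -1178$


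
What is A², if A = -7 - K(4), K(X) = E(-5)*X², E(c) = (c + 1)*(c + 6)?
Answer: 3249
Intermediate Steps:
E(c) = (1 + c)*(6 + c)
K(X) = -4*X² (K(X) = (6 + (-5)² + 7*(-5))*X² = (6 + 25 - 35)*X² = -4*X²)
A = 57 (A = -7 - (-4)*4² = -7 - (-4)*16 = -7 - 1*(-64) = -7 + 64 = 57)
A² = 57² = 3249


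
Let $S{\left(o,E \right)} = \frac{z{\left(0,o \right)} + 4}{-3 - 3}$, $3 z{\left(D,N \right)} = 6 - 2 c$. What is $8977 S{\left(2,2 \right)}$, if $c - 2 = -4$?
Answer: $- \frac{98747}{9} \approx -10972.0$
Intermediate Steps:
$c = -2$ ($c = 2 - 4 = -2$)
$z{\left(D,N \right)} = \frac{10}{3}$ ($z{\left(D,N \right)} = \frac{6 - -4}{3} = \frac{6 + 4}{3} = \frac{1}{3} \cdot 10 = \frac{10}{3}$)
$S{\left(o,E \right)} = - \frac{11}{9}$ ($S{\left(o,E \right)} = \frac{\frac{10}{3} + 4}{-3 - 3} = \frac{22}{3 \left(-6\right)} = \frac{22}{3} \left(- \frac{1}{6}\right) = - \frac{11}{9}$)
$8977 S{\left(2,2 \right)} = 8977 \left(- \frac{11}{9}\right) = - \frac{98747}{9}$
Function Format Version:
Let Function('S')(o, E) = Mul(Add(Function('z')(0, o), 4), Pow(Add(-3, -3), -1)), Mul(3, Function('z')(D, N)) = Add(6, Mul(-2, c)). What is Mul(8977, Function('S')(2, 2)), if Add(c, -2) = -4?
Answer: Rational(-98747, 9) ≈ -10972.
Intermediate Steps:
c = -2 (c = Add(2, -4) = -2)
Function('z')(D, N) = Rational(10, 3) (Function('z')(D, N) = Mul(Rational(1, 3), Add(6, Mul(-2, -2))) = Mul(Rational(1, 3), Add(6, 4)) = Mul(Rational(1, 3), 10) = Rational(10, 3))
Function('S')(o, E) = Rational(-11, 9) (Function('S')(o, E) = Mul(Add(Rational(10, 3), 4), Pow(Add(-3, -3), -1)) = Mul(Rational(22, 3), Pow(-6, -1)) = Mul(Rational(22, 3), Rational(-1, 6)) = Rational(-11, 9))
Mul(8977, Function('S')(2, 2)) = Mul(8977, Rational(-11, 9)) = Rational(-98747, 9)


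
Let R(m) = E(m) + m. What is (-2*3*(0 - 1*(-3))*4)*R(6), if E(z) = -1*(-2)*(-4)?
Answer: 144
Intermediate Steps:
E(z) = -8 (E(z) = 2*(-4) = -8)
R(m) = -8 + m
(-2*3*(0 - 1*(-3))*4)*R(6) = (-2*3*(0 - 1*(-3))*4)*(-8 + 6) = -2*3*(0 + 3)*4*(-2) = -2*3*3*4*(-2) = -18*4*(-2) = -2*36*(-2) = -72*(-2) = 144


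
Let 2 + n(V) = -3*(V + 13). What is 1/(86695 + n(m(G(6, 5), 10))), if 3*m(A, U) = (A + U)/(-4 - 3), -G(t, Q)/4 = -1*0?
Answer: 7/606588 ≈ 1.1540e-5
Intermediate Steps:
G(t, Q) = 0 (G(t, Q) = -(-4)*0 = -4*0 = 0)
m(A, U) = -A/21 - U/21 (m(A, U) = ((A + U)/(-4 - 3))/3 = ((A + U)/(-7))/3 = ((A + U)*(-⅐))/3 = (-A/7 - U/7)/3 = -A/21 - U/21)
n(V) = -41 - 3*V (n(V) = -2 - 3*(V + 13) = -2 - 3*(13 + V) = -2 + (-39 - 3*V) = -41 - 3*V)
1/(86695 + n(m(G(6, 5), 10))) = 1/(86695 + (-41 - 3*(-1/21*0 - 1/21*10))) = 1/(86695 + (-41 - 3*(0 - 10/21))) = 1/(86695 + (-41 - 3*(-10/21))) = 1/(86695 + (-41 + 10/7)) = 1/(86695 - 277/7) = 1/(606588/7) = 7/606588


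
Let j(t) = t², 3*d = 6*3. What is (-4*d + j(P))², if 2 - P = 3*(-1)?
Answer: 1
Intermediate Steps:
P = 5 (P = 2 - 3*(-1) = 2 - 1*(-3) = 2 + 3 = 5)
d = 6 (d = (6*3)/3 = (⅓)*18 = 6)
(-4*d + j(P))² = (-4*6 + 5²)² = (-24 + 25)² = 1² = 1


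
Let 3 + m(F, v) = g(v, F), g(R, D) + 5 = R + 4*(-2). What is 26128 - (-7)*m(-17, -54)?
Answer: 25638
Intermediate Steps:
g(R, D) = -13 + R (g(R, D) = -5 + (R + 4*(-2)) = -5 + (R - 8) = -5 + (-8 + R) = -13 + R)
m(F, v) = -16 + v (m(F, v) = -3 + (-13 + v) = -16 + v)
26128 - (-7)*m(-17, -54) = 26128 - (-7)*(-16 - 54) = 26128 - (-7)*(-70) = 26128 - 1*490 = 26128 - 490 = 25638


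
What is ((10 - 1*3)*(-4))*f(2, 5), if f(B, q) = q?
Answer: -140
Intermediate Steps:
((10 - 1*3)*(-4))*f(2, 5) = ((10 - 1*3)*(-4))*5 = ((10 - 3)*(-4))*5 = (7*(-4))*5 = -28*5 = -140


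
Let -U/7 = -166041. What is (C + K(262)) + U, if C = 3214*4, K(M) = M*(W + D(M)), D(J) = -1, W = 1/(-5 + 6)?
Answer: 1175143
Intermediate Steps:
U = 1162287 (U = -7*(-166041) = 1162287)
W = 1 (W = 1/1 = 1)
K(M) = 0 (K(M) = M*(1 - 1) = M*0 = 0)
C = 12856
(C + K(262)) + U = (12856 + 0) + 1162287 = 12856 + 1162287 = 1175143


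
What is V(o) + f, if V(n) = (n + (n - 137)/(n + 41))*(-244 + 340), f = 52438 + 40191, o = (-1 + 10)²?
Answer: 6122017/61 ≈ 1.0036e+5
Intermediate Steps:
o = 81 (o = 9² = 81)
f = 92629
V(n) = 96*n + 96*(-137 + n)/(41 + n) (V(n) = (n + (-137 + n)/(41 + n))*96 = 96*n + 96*(-137 + n)/(41 + n))
V(o) + f = 96*(-137 + 81² + 42*81)/(41 + 81) + 92629 = 96*(-137 + 6561 + 3402)/122 + 92629 = 96*(1/122)*9826 + 92629 = 471648/61 + 92629 = 6122017/61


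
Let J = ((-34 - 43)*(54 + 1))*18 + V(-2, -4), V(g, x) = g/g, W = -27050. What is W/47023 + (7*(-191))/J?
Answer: -1999124699/3584516267 ≈ -0.55771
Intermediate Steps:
V(g, x) = 1
J = -76229 (J = ((-34 - 43)*(54 + 1))*18 + 1 = -77*55*18 + 1 = -4235*18 + 1 = -76230 + 1 = -76229)
W/47023 + (7*(-191))/J = -27050/47023 + (7*(-191))/(-76229) = -27050*1/47023 - 1337*(-1/76229) = -27050/47023 + 1337/76229 = -1999124699/3584516267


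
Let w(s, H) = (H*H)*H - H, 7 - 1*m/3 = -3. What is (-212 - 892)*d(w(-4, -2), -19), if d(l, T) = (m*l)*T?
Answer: -3775680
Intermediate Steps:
m = 30 (m = 21 - 3*(-3) = 21 + 9 = 30)
w(s, H) = H³ - H (w(s, H) = H²*H - H = H³ - H)
d(l, T) = 30*T*l (d(l, T) = (30*l)*T = 30*T*l)
(-212 - 892)*d(w(-4, -2), -19) = (-212 - 892)*(30*(-19)*((-2)³ - 1*(-2))) = -33120*(-19)*(-8 + 2) = -33120*(-19)*(-6) = -1104*3420 = -3775680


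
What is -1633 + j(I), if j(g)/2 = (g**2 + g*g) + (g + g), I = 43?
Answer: 5935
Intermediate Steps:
j(g) = 4*g + 4*g**2 (j(g) = 2*((g**2 + g*g) + (g + g)) = 2*((g**2 + g**2) + 2*g) = 2*(2*g**2 + 2*g) = 2*(2*g + 2*g**2) = 4*g + 4*g**2)
-1633 + j(I) = -1633 + 4*43*(1 + 43) = -1633 + 4*43*44 = -1633 + 7568 = 5935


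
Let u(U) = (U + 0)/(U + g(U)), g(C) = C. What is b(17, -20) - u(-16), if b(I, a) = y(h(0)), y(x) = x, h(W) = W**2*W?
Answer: -1/2 ≈ -0.50000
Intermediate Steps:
h(W) = W**3
u(U) = 1/2 (u(U) = (U + 0)/(U + U) = U/((2*U)) = U*(1/(2*U)) = 1/2)
b(I, a) = 0 (b(I, a) = 0**3 = 0)
b(17, -20) - u(-16) = 0 - 1*1/2 = 0 - 1/2 = -1/2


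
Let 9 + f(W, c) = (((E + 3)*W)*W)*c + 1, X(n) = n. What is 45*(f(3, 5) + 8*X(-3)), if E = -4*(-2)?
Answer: 20835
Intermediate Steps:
E = 8
f(W, c) = -8 + 11*c*W² (f(W, c) = -9 + ((((8 + 3)*W)*W)*c + 1) = -9 + (((11*W)*W)*c + 1) = -9 + ((11*W²)*c + 1) = -9 + (11*c*W² + 1) = -9 + (1 + 11*c*W²) = -8 + 11*c*W²)
45*(f(3, 5) + 8*X(-3)) = 45*((-8 + 11*5*3²) + 8*(-3)) = 45*((-8 + 11*5*9) - 24) = 45*((-8 + 495) - 24) = 45*(487 - 24) = 45*463 = 20835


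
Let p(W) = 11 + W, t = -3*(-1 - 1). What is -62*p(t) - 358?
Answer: -1412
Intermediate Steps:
t = 6 (t = -3*(-2) = 6)
-62*p(t) - 358 = -62*(11 + 6) - 358 = -62*17 - 358 = -1054 - 358 = -1412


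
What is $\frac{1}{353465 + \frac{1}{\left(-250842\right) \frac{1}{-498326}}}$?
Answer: $\frac{125421}{44332182928} \approx 2.8291 \cdot 10^{-6}$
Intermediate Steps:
$\frac{1}{353465 + \frac{1}{\left(-250842\right) \frac{1}{-498326}}} = \frac{1}{353465 + \frac{1}{\left(-250842\right) \left(- \frac{1}{498326}\right)}} = \frac{1}{353465 + \frac{1}{\frac{125421}{249163}}} = \frac{1}{353465 + \frac{249163}{125421}} = \frac{1}{\frac{44332182928}{125421}} = \frac{125421}{44332182928}$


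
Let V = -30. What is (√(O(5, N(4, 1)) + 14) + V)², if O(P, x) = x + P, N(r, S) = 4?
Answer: (30 - √23)² ≈ 635.25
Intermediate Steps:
O(P, x) = P + x
(√(O(5, N(4, 1)) + 14) + V)² = (√((5 + 4) + 14) - 30)² = (√(9 + 14) - 30)² = (√23 - 30)² = (-30 + √23)²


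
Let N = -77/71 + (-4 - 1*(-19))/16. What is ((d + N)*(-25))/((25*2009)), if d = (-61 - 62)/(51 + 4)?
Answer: 148913/125522320 ≈ 0.0011863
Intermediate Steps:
d = -123/55 ≈ -2.2364
N = -167/1136 (N = -77*1/71 + (-4 + 19)*(1/16) = -77/71 + 15*(1/16) = -77/71 + 15/16 = -167/1136 ≈ -0.14701)
((d + N)*(-25))/((25*2009)) = ((-123/55 - 167/1136)*(-25))/((25*2009)) = -148913/62480*(-25)/50225 = (744565/12496)*(1/50225) = 148913/125522320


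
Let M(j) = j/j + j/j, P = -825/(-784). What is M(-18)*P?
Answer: 825/392 ≈ 2.1046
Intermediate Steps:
P = 825/784 (P = -825*(-1/784) = 825/784 ≈ 1.0523)
M(j) = 2 (M(j) = 1 + 1 = 2)
M(-18)*P = 2*(825/784) = 825/392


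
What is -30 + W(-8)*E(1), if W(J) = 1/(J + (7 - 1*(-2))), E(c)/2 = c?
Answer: -28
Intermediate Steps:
E(c) = 2*c
W(J) = 1/(9 + J) (W(J) = 1/(J + (7 + 2)) = 1/(J + 9) = 1/(9 + J))
-30 + W(-8)*E(1) = -30 + (2*1)/(9 - 8) = -30 + 2/1 = -30 + 1*2 = -30 + 2 = -28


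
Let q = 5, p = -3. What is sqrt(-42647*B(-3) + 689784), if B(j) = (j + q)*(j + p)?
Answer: 2*sqrt(300387) ≈ 1096.2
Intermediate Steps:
B(j) = (-3 + j)*(5 + j) (B(j) = (j + 5)*(j - 3) = (5 + j)*(-3 + j) = (-3 + j)*(5 + j))
sqrt(-42647*B(-3) + 689784) = sqrt(-42647*(-15 + (-3)**2 + 2*(-3)) + 689784) = sqrt(-42647*(-15 + 9 - 6) + 689784) = sqrt(-42647*(-12) + 689784) = sqrt(511764 + 689784) = sqrt(1201548) = 2*sqrt(300387)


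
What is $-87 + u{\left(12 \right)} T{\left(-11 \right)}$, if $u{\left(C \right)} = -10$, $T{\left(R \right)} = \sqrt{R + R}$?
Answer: $-87 - 10 i \sqrt{22} \approx -87.0 - 46.904 i$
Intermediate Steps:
$T{\left(R \right)} = \sqrt{2} \sqrt{R}$ ($T{\left(R \right)} = \sqrt{2 R} = \sqrt{2} \sqrt{R}$)
$-87 + u{\left(12 \right)} T{\left(-11 \right)} = -87 - 10 \sqrt{2} \sqrt{-11} = -87 - 10 \sqrt{2} i \sqrt{11} = -87 - 10 i \sqrt{22}$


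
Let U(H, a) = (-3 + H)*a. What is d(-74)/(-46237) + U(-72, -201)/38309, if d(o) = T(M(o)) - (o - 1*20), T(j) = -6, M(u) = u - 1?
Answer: 693651583/1771293233 ≈ 0.39161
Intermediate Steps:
M(u) = -1 + u
U(H, a) = a*(-3 + H)
d(o) = 14 - o (d(o) = -6 - (o - 1*20) = -6 - (o - 20) = -6 - (-20 + o) = -6 + (20 - o) = 14 - o)
d(-74)/(-46237) + U(-72, -201)/38309 = (14 - 1*(-74))/(-46237) - 201*(-3 - 72)/38309 = (14 + 74)*(-1/46237) - 201*(-75)*(1/38309) = 88*(-1/46237) + 15075*(1/38309) = -88/46237 + 15075/38309 = 693651583/1771293233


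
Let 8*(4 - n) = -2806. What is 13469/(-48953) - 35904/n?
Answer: -213622623/2104979 ≈ -101.48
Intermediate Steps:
n = 1419/4 (n = 4 - ⅛*(-2806) = 4 + 1403/4 = 1419/4 ≈ 354.75)
13469/(-48953) - 35904/n = 13469/(-48953) - 35904/1419/4 = 13469*(-1/48953) - 35904*4/1419 = -13469/48953 - 4352/43 = -213622623/2104979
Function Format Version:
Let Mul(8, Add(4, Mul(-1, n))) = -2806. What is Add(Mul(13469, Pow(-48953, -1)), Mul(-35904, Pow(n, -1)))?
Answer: Rational(-213622623, 2104979) ≈ -101.48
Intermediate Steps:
n = Rational(1419, 4) (n = Add(4, Mul(Rational(-1, 8), -2806)) = Add(4, Rational(1403, 4)) = Rational(1419, 4) ≈ 354.75)
Add(Mul(13469, Pow(-48953, -1)), Mul(-35904, Pow(n, -1))) = Add(Mul(13469, Pow(-48953, -1)), Mul(-35904, Pow(Rational(1419, 4), -1))) = Add(Mul(13469, Rational(-1, 48953)), Mul(-35904, Rational(4, 1419))) = Add(Rational(-13469, 48953), Rational(-4352, 43)) = Rational(-213622623, 2104979)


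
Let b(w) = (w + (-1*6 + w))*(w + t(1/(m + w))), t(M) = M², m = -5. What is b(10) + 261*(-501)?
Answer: -3265511/25 ≈ -1.3062e+5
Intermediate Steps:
b(w) = (-6 + 2*w)*(w + (-5 + w)⁻²) (b(w) = (w + (-1*6 + w))*(w + (1/(-5 + w))²) = (w + (-6 + w))*(w + (-5 + w)⁻²) = (-6 + 2*w)*(w + (-5 + w)⁻²))
b(10) + 261*(-501) = 2*(-3 + 10 + 10*(-5 + 10)²*(-3 + 10))/(-5 + 10)² + 261*(-501) = 2*(-3 + 10 + 10*5²*7)/5² - 130761 = 2*(1/25)*(-3 + 10 + 10*25*7) - 130761 = 2*(1/25)*(-3 + 10 + 1750) - 130761 = 2*(1/25)*1757 - 130761 = 3514/25 - 130761 = -3265511/25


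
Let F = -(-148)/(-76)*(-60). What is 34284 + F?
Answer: 653616/19 ≈ 34401.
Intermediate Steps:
F = 2220/19 (F = -(-148)*(-1)/76*(-60) = -4*37/76*(-60) = -37/19*(-60) = 2220/19 ≈ 116.84)
34284 + F = 34284 + 2220/19 = 653616/19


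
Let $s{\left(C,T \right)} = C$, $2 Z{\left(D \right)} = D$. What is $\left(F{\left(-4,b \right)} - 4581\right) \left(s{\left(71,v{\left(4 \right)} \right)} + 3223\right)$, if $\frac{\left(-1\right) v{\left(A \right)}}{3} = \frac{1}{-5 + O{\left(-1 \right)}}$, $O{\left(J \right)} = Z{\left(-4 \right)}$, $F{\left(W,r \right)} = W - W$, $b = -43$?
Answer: $-15089814$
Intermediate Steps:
$Z{\left(D \right)} = \frac{D}{2}$
$F{\left(W,r \right)} = 0$
$O{\left(J \right)} = -2$ ($O{\left(J \right)} = \frac{1}{2} \left(-4\right) = -2$)
$v{\left(A \right)} = \frac{3}{7}$ ($v{\left(A \right)} = - \frac{3}{-5 - 2} = - \frac{3}{-7} = \left(-3\right) \left(- \frac{1}{7}\right) = \frac{3}{7}$)
$\left(F{\left(-4,b \right)} - 4581\right) \left(s{\left(71,v{\left(4 \right)} \right)} + 3223\right) = \left(0 - 4581\right) \left(71 + 3223\right) = \left(-4581\right) 3294 = -15089814$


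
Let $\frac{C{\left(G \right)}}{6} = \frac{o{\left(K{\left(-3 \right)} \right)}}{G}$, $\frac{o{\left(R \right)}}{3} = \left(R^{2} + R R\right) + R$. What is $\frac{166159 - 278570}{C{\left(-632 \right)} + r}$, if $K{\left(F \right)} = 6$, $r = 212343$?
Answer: $- \frac{17760938}{33549843} \approx -0.52939$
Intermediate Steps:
$o{\left(R \right)} = 3 R + 6 R^{2}$ ($o{\left(R \right)} = 3 \left(\left(R^{2} + R R\right) + R\right) = 3 \left(\left(R^{2} + R^{2}\right) + R\right) = 3 \left(2 R^{2} + R\right) = 3 \left(R + 2 R^{2}\right) = 3 R + 6 R^{2}$)
$C{\left(G \right)} = \frac{1404}{G}$ ($C{\left(G \right)} = 6 \frac{3 \cdot 6 \left(1 + 2 \cdot 6\right)}{G} = 6 \frac{3 \cdot 6 \left(1 + 12\right)}{G} = 6 \frac{3 \cdot 6 \cdot 13}{G} = 6 \frac{234}{G} = \frac{1404}{G}$)
$\frac{166159 - 278570}{C{\left(-632 \right)} + r} = \frac{166159 - 278570}{\frac{1404}{-632} + 212343} = - \frac{112411}{1404 \left(- \frac{1}{632}\right) + 212343} = - \frac{112411}{- \frac{351}{158} + 212343} = - \frac{112411}{\frac{33549843}{158}} = \left(-112411\right) \frac{158}{33549843} = - \frac{17760938}{33549843}$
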